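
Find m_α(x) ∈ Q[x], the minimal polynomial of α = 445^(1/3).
m_α(x) = x^3 - 445

α satisfies α^3 = 445, so x^3 - 445 annihilates α. By the rational root test, a rational root p/q (in lowest terms) of x^3 - 445 would satisfy p^3 = 445 q^3, forcing q = 1 and p^3 = 445; but 445 is not a perfect cube, contradiction. A monic cubic over Q with no rational root is irreducible (any nontrivial factorization would include a linear factor). Hence x^3 - 445 is the minimal polynomial of α, and in particular [Q(α):Q] = 3.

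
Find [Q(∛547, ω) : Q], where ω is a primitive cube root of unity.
[Q(∛547, ω) : Q] = 6

[Q(∛547):Q] = 3 (min poly x^3 - 547, irreducible since 547 is not a perfect cube). [Q(ω):Q] = 2 (min poly x^2 + x + 1). Since Q(∛547) ⊂ R and ω ∉ R, we have ω ∉ Q(∛547), so x^2 + x + 1 remains irreducible over Q(∛547) and [Q(∛547, ω) : Q(∛547)] = 2. By the tower law, [Q(∛547, ω) : Q] = 3 · 2 = 6. (In fact Q(∛547, ω) is the splitting field of x^3 - 547 over Q.)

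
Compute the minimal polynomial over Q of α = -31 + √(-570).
m_α(x) = x^2 + 62x + 1531

From α + 31 = √(-570), squaring gives (α + 31)^2 = -570, i.e. α^2 + 62α + 961 = -570, so α^2 + 62α + 1531 = 0. The discriminant of x^2 + 62x + 1531 is (62)^2 - 4·(1531) = 3844 - 6124 = -2280, and 4·(-570) is not a perfect square in Q since -570 is squarefree and ≠ 1. Hence x^2 + 62x + 1531 is irreducible over Q and is the minimal polynomial of α.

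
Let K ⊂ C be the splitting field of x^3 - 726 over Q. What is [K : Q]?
[K : Q] = 6

The roots of x^3 - 726 are ∛726, ω∛726, ω^2∛726 where ω = e^(2πi/3) is a primitive cube root of unity, so K = Q(∛726, ω). Now [Q(∛726):Q] = 3 (since 726 is not a perfect cube, x^3 - 726 is irreducible) and [Q(ω):Q] = 2. Both 2 and 3 divide [K:Q], and [K:Q] ≤ 3·2 = 6, so [K:Q] = 6. (Equivalently: Q(∛726) ⊂ R but ω ∉ R, so [K : Q(∛726)] = 2.)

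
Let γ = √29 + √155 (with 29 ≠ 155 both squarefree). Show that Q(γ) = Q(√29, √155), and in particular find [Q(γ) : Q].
[Q(γ) : Q] = 4 (equivalently, Q(γ) = Q(√29, √155))

Obviously Q(γ) ⊆ Q(√29, √155), and [Q(√29, √155):Q] = 4 (since 29, 155 are distinct squarefree integers > 1 with 4495 not a perfect square). To show equality we compute the minimal polynomial of γ. From γ = √29 + √155: γ^2 = 29 + 2√(4495) + 155 = 184 + 2√(4495), so γ^2 - 184 = 2√(4495); squaring, (γ^2 - 184)^2 = 4·4495, i.e. γ^4 - 368γ^2 + 33856 - 17980 = 0, i.e. γ^4 - 368γ^2 + 15876 = 0. So γ is a root of x^4 - 368x^2 + 15876. This polynomial is irreducible over Q: it has no rational root (each ±√29 ± √155 is irrational), and any factorization into two quadratics over Q would force √(4495) ∈ Q (pairing opposite roots) or √29, √155 ∈ Q (other pairings), all impossible. Hence [Q(γ):Q] = 4 = [Q(√29, √155):Q], so Q(γ) = Q(√29, √155).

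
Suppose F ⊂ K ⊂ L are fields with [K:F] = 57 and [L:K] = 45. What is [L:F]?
[L:F] = 2565

The tower law says that for any tower of field extensions F ⊂ K ⊂ L with finite degrees, [L:F] = [L:K] · [K:F]. Here this gives [L:F] = 45 · 57 = 2565.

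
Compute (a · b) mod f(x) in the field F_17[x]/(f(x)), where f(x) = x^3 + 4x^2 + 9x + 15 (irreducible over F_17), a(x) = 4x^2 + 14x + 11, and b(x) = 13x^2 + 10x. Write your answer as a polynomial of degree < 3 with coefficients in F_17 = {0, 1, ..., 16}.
a · b ≡ 14x^2 + 3x + 11 (mod f(x))

Multiply in F_17[x]: a(x)·b(x) = (4x^2 + 14x + 11)·(13x^2 + 10x) = x^4 + x^3 + 11x^2 + 8x. This has degree ≥ 3, so divide by f(x) over F_17: x^4 + x^3 + 11x^2 + 8x = (x + 14)·(x^3 + 4x^2 + 9x + 15) + (14x^2 + 3x + 11). Hence a·b ≡ 14x^2 + 3x + 11 (mod f). (F_17[x]/(f) is a field with 17^3 = 4913 elements since f is irreducible of degree 3.)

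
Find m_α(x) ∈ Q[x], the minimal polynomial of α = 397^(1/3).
m_α(x) = x^3 - 397

α satisfies α^3 = 397, so x^3 - 397 annihilates α. By the rational root test, a rational root p/q (in lowest terms) of x^3 - 397 would satisfy p^3 = 397 q^3, forcing q = 1 and p^3 = 397; but 397 is not a perfect cube, contradiction. A monic cubic over Q with no rational root is irreducible (any nontrivial factorization would include a linear factor). Hence x^3 - 397 is the minimal polynomial of α, and in particular [Q(α):Q] = 3.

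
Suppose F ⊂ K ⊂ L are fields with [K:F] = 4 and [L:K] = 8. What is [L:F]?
[L:F] = 32

The tower law says that for any tower of field extensions F ⊂ K ⊂ L with finite degrees, [L:F] = [L:K] · [K:F]. Here this gives [L:F] = 8 · 4 = 32.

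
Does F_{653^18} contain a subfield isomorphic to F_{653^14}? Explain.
No: F_{653^14} is not a subfield of F_{653^18}

F_{p^m} embeds in F_{p^n} iff m | n. Here 14 ∤ 18 (since 18 = 1·14 + 4 with remainder 4 ≠ 0), so F_{653^14} is not a subfield of F_{653^18}. Equivalently: if it were, the tower law would give 14 = [F_{653^14}:F_653] dividing [F_{653^18}:F_653] = 18, contradiction.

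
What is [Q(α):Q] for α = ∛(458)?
[Q(α):Q] = 3

The minimal polynomial of α is x^3 - 458, irreducible over Q since 458 is not a perfect cube (so x^3 - 458 has no rational root). Hence [Q(α):Q] = deg(m_α) = 3.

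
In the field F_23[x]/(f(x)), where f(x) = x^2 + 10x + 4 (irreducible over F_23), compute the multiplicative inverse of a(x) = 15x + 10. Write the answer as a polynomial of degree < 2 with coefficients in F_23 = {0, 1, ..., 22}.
a(x)^(-1) ≡ 9x + 15 (mod f(x))

Since f is irreducible over F_23, F_23[x]/(f) is a field and a(x) ≠ 0 has an inverse. Apply the extended Euclidean algorithm to f(x) and a(x) in F_23[x]: f(x) = (20x + 18)·a(x) + (8). The last nonzero remainder is the constant 8 = gcd(f, a) in F_23. Back-substituting through the division chain expresses 8 = s(x)·a(x) + t(x)·f(x) with s(x) ≡ 3x + 5 (mod f), so (3x + 5)·a(x) ≡ 8 (mod f). Multiplying by 8^(-1) ≡ 3 in F_23 gives a(x)^(-1) ≡ 3·(3x + 5) ≡ 9x + 15 (mod f). Check: (15x + 10)·(9x + 15) = 20x^2 + 16x + 12 ≡ 1 (mod x^2 + 10x + 4).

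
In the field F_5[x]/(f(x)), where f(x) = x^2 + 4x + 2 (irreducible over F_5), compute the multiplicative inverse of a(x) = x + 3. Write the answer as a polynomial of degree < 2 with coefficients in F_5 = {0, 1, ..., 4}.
a(x)^(-1) ≡ x + 1 (mod f(x))

Since f is irreducible over F_5, F_5[x]/(f) is a field and a(x) ≠ 0 has an inverse. Apply the extended Euclidean algorithm to f(x) and a(x) in F_5[x]: f(x) = (x + 1)·a(x) + (4). The last nonzero remainder is the constant 4 = gcd(f, a) in F_5. Back-substituting through the division chain expresses 4 = s(x)·a(x) + t(x)·f(x) with s(x) ≡ 4x + 4 (mod f), so (4x + 4)·a(x) ≡ 4 (mod f). Multiplying by 4^(-1) ≡ 4 in F_5 gives a(x)^(-1) ≡ 4·(4x + 4) ≡ x + 1 (mod f). Check: (x + 3)·(x + 1) = x^2 + 4x + 3 ≡ 1 (mod x^2 + 4x + 2).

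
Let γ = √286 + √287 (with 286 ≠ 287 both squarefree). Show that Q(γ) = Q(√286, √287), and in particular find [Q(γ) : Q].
[Q(γ) : Q] = 4 (equivalently, Q(γ) = Q(√286, √287))

Obviously Q(γ) ⊆ Q(√286, √287), and [Q(√286, √287):Q] = 4 (since 286, 287 are distinct squarefree integers > 1 with 82082 not a perfect square). To show equality we compute the minimal polynomial of γ. From γ = √286 + √287: γ^2 = 286 + 2√(82082) + 287 = 573 + 2√(82082), so γ^2 - 573 = 2√(82082); squaring, (γ^2 - 573)^2 = 4·82082, i.e. γ^4 - 1146γ^2 + 328329 - 328328 = 0, i.e. γ^4 - 1146γ^2 + 1 = 0. So γ is a root of x^4 - 1146x^2 + 1. This polynomial is irreducible over Q: it has no rational root (each ±√286 ± √287 is irrational), and any factorization into two quadratics over Q would force √(82082) ∈ Q (pairing opposite roots) or √286, √287 ∈ Q (other pairings), all impossible. Hence [Q(γ):Q] = 4 = [Q(√286, √287):Q], so Q(γ) = Q(√286, √287).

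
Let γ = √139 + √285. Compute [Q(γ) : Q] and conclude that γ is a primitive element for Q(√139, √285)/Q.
[Q(γ) : Q] = 4 (equivalently, Q(γ) = Q(√139, √285))

Obviously Q(γ) ⊆ Q(√139, √285), and [Q(√139, √285):Q] = 4 (since 139, 285 are distinct squarefree integers > 1 with 39615 not a perfect square). To show equality we compute the minimal polynomial of γ. From γ = √139 + √285: γ^2 = 139 + 2√(39615) + 285 = 424 + 2√(39615), so γ^2 - 424 = 2√(39615); squaring, (γ^2 - 424)^2 = 4·39615, i.e. γ^4 - 848γ^2 + 179776 - 158460 = 0, i.e. γ^4 - 848γ^2 + 21316 = 0. So γ is a root of x^4 - 848x^2 + 21316. This polynomial is irreducible over Q: it has no rational root (each ±√139 ± √285 is irrational), and any factorization into two quadratics over Q would force √(39615) ∈ Q (pairing opposite roots) or √139, √285 ∈ Q (other pairings), all impossible. Hence [Q(γ):Q] = 4 = [Q(√139, √285):Q], so Q(γ) = Q(√139, √285).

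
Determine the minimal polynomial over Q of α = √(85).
m_α(x) = x^2 - 85

α satisfies α^2 - 85 = 0, so x^2 - 85 annihilates α. Since d = 85 is squarefree and ≠ 1, it is not a perfect square in Q, so x^2 - 85 has no rational root and is therefore irreducible over Q (a degree-2 polynomial over a field is irreducible iff it has no root). Hence m_α(x) = x^2 - 85.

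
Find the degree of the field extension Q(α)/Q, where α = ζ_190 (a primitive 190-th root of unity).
[Q(α):Q] = 72

The minimal polynomial of ζ_190 over Q is the 190-th cyclotomic polynomial Φ_190(x), which is irreducible over Q and has degree φ(190) = 72. Hence [Q(α):Q] = φ(190) = 72.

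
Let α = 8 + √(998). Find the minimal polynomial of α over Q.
m_α(x) = x^2 - 16x - 934

From α - 8 = √(998), squaring gives (α - 8)^2 = 998, i.e. α^2 - 16α + 64 = 998, so α^2 - 16α - 934 = 0. The discriminant of x^2 - 16x - 934 is (-16)^2 - 4·(-934) = 256 + 3736 = 3992, and 4·(998) is not a perfect square in Q since 998 is squarefree and ≠ 1. Hence x^2 - 16x - 934 is irreducible over Q and is the minimal polynomial of α.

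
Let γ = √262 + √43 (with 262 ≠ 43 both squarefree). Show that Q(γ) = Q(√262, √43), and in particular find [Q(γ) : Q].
[Q(γ) : Q] = 4 (equivalently, Q(γ) = Q(√262, √43))

Obviously Q(γ) ⊆ Q(√262, √43), and [Q(√262, √43):Q] = 4 (since 262, 43 are distinct squarefree integers > 1 with 11266 not a perfect square). To show equality we compute the minimal polynomial of γ. From γ = √262 + √43: γ^2 = 262 + 2√(11266) + 43 = 305 + 2√(11266), so γ^2 - 305 = 2√(11266); squaring, (γ^2 - 305)^2 = 4·11266, i.e. γ^4 - 610γ^2 + 93025 - 45064 = 0, i.e. γ^4 - 610γ^2 + 47961 = 0. So γ is a root of x^4 - 610x^2 + 47961. This polynomial is irreducible over Q: it has no rational root (each ±√262 ± √43 is irrational), and any factorization into two quadratics over Q would force √(11266) ∈ Q (pairing opposite roots) or √262, √43 ∈ Q (other pairings), all impossible. Hence [Q(γ):Q] = 4 = [Q(√262, √43):Q], so Q(γ) = Q(√262, √43).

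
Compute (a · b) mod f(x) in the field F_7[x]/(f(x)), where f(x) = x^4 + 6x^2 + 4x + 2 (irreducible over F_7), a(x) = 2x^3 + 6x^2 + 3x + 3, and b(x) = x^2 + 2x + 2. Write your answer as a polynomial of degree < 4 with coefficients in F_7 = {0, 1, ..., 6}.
a · b ≡ 2x^2 + 3x (mod f(x))

Multiply in F_7[x]: a(x)·b(x) = (2x^3 + 6x^2 + 3x + 3)·(x^2 + 2x + 2) = 2x^5 + 3x^4 + 5x^3 + 5x + 6. This has degree ≥ 4, so divide by f(x) over F_7: 2x^5 + 3x^4 + 5x^3 + 5x + 6 = (2x + 3)·(x^4 + 6x^2 + 4x + 2) + (2x^2 + 3x). Hence a·b ≡ 2x^2 + 3x (mod f). (F_7[x]/(f) is a field with 7^4 = 2401 elements since f is irreducible of degree 4.)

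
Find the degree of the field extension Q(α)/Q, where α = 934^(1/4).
[Q(α):Q] = 4

α is a root of x^4 - 934. By Eisenstein's criterion at the prime p = 2 (which divides the constant term 934 but p^2 = 4 does not, since 934 is squarefree), x^4 - 934 is irreducible over Q. Hence [Q(α):Q] = 4.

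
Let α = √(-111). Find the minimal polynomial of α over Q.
m_α(x) = x^2 + 111

α satisfies α^2 + 111 = 0, so x^2 + 111 annihilates α. Since d = -111 is squarefree and ≠ 1, it is not a perfect square in Q, so x^2 + 111 has no rational root and is therefore irreducible over Q (a degree-2 polynomial over a field is irreducible iff it has no root). Hence m_α(x) = x^2 + 111.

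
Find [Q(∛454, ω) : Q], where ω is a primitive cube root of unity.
[Q(∛454, ω) : Q] = 6

[Q(∛454):Q] = 3 (min poly x^3 - 454, irreducible since 454 is not a perfect cube). [Q(ω):Q] = 2 (min poly x^2 + x + 1). Since Q(∛454) ⊂ R and ω ∉ R, we have ω ∉ Q(∛454), so x^2 + x + 1 remains irreducible over Q(∛454) and [Q(∛454, ω) : Q(∛454)] = 2. By the tower law, [Q(∛454, ω) : Q] = 3 · 2 = 6. (In fact Q(∛454, ω) is the splitting field of x^3 - 454 over Q.)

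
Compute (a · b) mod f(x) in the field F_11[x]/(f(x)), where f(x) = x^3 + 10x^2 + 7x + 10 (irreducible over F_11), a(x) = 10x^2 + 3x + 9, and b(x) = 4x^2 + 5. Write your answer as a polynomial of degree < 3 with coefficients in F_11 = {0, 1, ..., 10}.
a · b ≡ x^2 + 10x + 9 (mod f(x))

Multiply in F_11[x]: a(x)·b(x) = (10x^2 + 3x + 9)·(4x^2 + 5) = 7x^4 + x^3 + 9x^2 + 4x + 1. This has degree ≥ 3, so divide by f(x) over F_11: 7x^4 + x^3 + 9x^2 + 4x + 1 = (7x + 8)·(x^3 + 10x^2 + 7x + 10) + (x^2 + 10x + 9). Hence a·b ≡ x^2 + 10x + 9 (mod f). (F_11[x]/(f) is a field with 11^3 = 1331 elements since f is irreducible of degree 3.)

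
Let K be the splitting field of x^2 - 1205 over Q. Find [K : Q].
[K : Q] = 2

f(x) = x^2 - 1205 factors as (x - √1205)(x + √1205). The splitting field is K = Q(√1205). Since 1205 is squarefree and > 1, it is not a perfect square, so x^2 - 1205 is irreducible over Q and [Q(√1205) : Q] = 2. Hence [K : Q] = 2.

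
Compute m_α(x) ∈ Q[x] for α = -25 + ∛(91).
m_α(x) = x^3 + 75x^2 + 1875x + 15534

Set β = α + 25 = ∛(91), so β^3 = 91. Then (α + 25)^3 - 91 = 0, i.e. α is a root of g(x) = (x + 25)^3 - 91 = x^3 + 75x^2 + 1875x + 15534. Since g(x) = h(x + 25) where h(x) = x^3 - 91, and h is irreducible over Q (because 91 is not a perfect cube, so h has no rational root, and a monic cubic with no rational root is irreducible), g is also irreducible (irreducibility is preserved under the substitution x → x + 25). Hence m_α(x) = x^3 + 75x^2 + 1875x + 15534.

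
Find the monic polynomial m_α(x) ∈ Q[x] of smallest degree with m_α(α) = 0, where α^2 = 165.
m_α(x) = x^2 - 165

α satisfies α^2 - 165 = 0, so x^2 - 165 annihilates α. Since d = 165 is squarefree and ≠ 1, it is not a perfect square in Q, so x^2 - 165 has no rational root and is therefore irreducible over Q (a degree-2 polynomial over a field is irreducible iff it has no root). Hence m_α(x) = x^2 - 165.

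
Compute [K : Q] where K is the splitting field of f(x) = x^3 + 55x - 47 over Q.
[K : Q] = 6

By the rational root test, any rational root of the monic integer polynomial f(x) = x^3 + 55x - 47 must be an integer dividing the constant term -47, i.e. one of ±{1, 47}. Evaluating: f(1) = 9, f(-1) = -103, f(47) = 106361, f(-47) = -106455; none is 0, so f has no rational root and is therefore irreducible over Q (a cubic with no linear factor over a field is irreducible). For an irreducible cubic, the Galois group is A_3 or S_3 according as the discriminant disc(f) = -4a^3 - 27b^2 = -4·(55)^3 - 27·(-47)^2 = -725143 is or is not a square in Q. Here disc(f) = -725143 is not a perfect square in Q, so the Galois group of f over Q is not contained in A_3 and must be all of S_3. The splitting field has degree |S_3| = 6 over Q, so [K : Q] = 6.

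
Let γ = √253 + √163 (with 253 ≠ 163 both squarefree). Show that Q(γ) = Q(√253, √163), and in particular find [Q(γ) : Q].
[Q(γ) : Q] = 4 (equivalently, Q(γ) = Q(√253, √163))

Obviously Q(γ) ⊆ Q(√253, √163), and [Q(√253, √163):Q] = 4 (since 253, 163 are distinct squarefree integers > 1 with 41239 not a perfect square). To show equality we compute the minimal polynomial of γ. From γ = √253 + √163: γ^2 = 253 + 2√(41239) + 163 = 416 + 2√(41239), so γ^2 - 416 = 2√(41239); squaring, (γ^2 - 416)^2 = 4·41239, i.e. γ^4 - 832γ^2 + 173056 - 164956 = 0, i.e. γ^4 - 832γ^2 + 8100 = 0. So γ is a root of x^4 - 832x^2 + 8100. This polynomial is irreducible over Q: it has no rational root (each ±√253 ± √163 is irrational), and any factorization into two quadratics over Q would force √(41239) ∈ Q (pairing opposite roots) or √253, √163 ∈ Q (other pairings), all impossible. Hence [Q(γ):Q] = 4 = [Q(√253, √163):Q], so Q(γ) = Q(√253, √163).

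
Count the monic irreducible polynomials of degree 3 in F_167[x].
There are 1552432 monic irreducible polynomials of degree 3 over F_167

Each element of F_{167^3} that lies in no proper subfield is a root of exactly one monic irreducible of degree 3 over F_167, and each such polynomial has 3 distinct roots in F_{167^3}. By Möbius inversion the count is N_167(3) = (1/3) Σ_{d|3} μ(3/d) · 167^d = (1/3)(μ(3)·167^1 + μ(1)·167^3) = 4657296/3 = 1552432.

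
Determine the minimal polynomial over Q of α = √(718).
m_α(x) = x^2 - 718

α satisfies α^2 - 718 = 0, so x^2 - 718 annihilates α. Since d = 718 is squarefree and ≠ 1, it is not a perfect square in Q, so x^2 - 718 has no rational root and is therefore irreducible over Q (a degree-2 polynomial over a field is irreducible iff it has no root). Hence m_α(x) = x^2 - 718.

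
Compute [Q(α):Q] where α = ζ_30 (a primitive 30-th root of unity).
[Q(α):Q] = 8

The minimal polynomial of ζ_30 over Q is the 30-th cyclotomic polynomial Φ_30(x), which is irreducible over Q and has degree φ(30) = 8. Hence [Q(α):Q] = φ(30) = 8.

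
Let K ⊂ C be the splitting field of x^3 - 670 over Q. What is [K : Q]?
[K : Q] = 6

The roots of x^3 - 670 are ∛670, ω∛670, ω^2∛670 where ω = e^(2πi/3) is a primitive cube root of unity, so K = Q(∛670, ω). Now [Q(∛670):Q] = 3 (since 670 is not a perfect cube, x^3 - 670 is irreducible) and [Q(ω):Q] = 2. Both 2 and 3 divide [K:Q], and [K:Q] ≤ 3·2 = 6, so [K:Q] = 6. (Equivalently: Q(∛670) ⊂ R but ω ∉ R, so [K : Q(∛670)] = 2.)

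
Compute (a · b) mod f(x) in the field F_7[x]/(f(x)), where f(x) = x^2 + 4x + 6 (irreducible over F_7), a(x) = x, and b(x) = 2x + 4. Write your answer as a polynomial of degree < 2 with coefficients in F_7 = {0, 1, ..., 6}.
a · b ≡ 3x + 2 (mod f(x))

Multiply in F_7[x]: a(x)·b(x) = (x)·(2x + 4) = 2x^2 + 4x. This has degree ≥ 2, so divide by f(x) over F_7: 2x^2 + 4x = (2)·(x^2 + 4x + 6) + (3x + 2). Hence a·b ≡ 3x + 2 (mod f). (F_7[x]/(f) is a field with 7^2 = 49 elements since f is irreducible of degree 2.)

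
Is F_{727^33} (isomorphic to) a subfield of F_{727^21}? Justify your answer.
No: F_{727^33} is not a subfield of F_{727^21}

F_{p^m} embeds in F_{p^n} iff m | n. Here 33 ∤ 21 (since 21 = 0·33 + 21 with remainder 21 ≠ 0), so F_{727^33} is not a subfield of F_{727^21}. Equivalently: if it were, the tower law would give 33 = [F_{727^33}:F_727] dividing [F_{727^21}:F_727] = 21, contradiction.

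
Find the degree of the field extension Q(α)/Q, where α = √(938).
[Q(α):Q] = 2

[Q(α):Q] equals the degree of the minimal polynomial of α. Here α^2 = 938 and x^2 - 938 is irreducible (d = 938 is squarefree, ≠ 1, hence not a square), so deg(m_α) = 2. Thus [Q(α):Q] = 2.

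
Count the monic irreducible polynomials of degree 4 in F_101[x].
There are 26012550 monic irreducible polynomials of degree 4 over F_101

Each element of F_{101^4} that lies in no proper subfield is a root of exactly one monic irreducible of degree 4 over F_101, and each such polynomial has 4 distinct roots in F_{101^4}. By Möbius inversion the count is N_101(4) = (1/4) Σ_{d|4} μ(4/d) · 101^d = (1/4)(μ(4)·101^1 + μ(2)·101^2 + μ(1)·101^4) = 104050200/4 = 26012550.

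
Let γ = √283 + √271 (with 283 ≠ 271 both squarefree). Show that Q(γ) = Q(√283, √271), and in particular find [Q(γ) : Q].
[Q(γ) : Q] = 4 (equivalently, Q(γ) = Q(√283, √271))

Obviously Q(γ) ⊆ Q(√283, √271), and [Q(√283, √271):Q] = 4 (since 283, 271 are distinct squarefree integers > 1 with 76693 not a perfect square). To show equality we compute the minimal polynomial of γ. From γ = √283 + √271: γ^2 = 283 + 2√(76693) + 271 = 554 + 2√(76693), so γ^2 - 554 = 2√(76693); squaring, (γ^2 - 554)^2 = 4·76693, i.e. γ^4 - 1108γ^2 + 306916 - 306772 = 0, i.e. γ^4 - 1108γ^2 + 144 = 0. So γ is a root of x^4 - 1108x^2 + 144. This polynomial is irreducible over Q: it has no rational root (each ±√283 ± √271 is irrational), and any factorization into two quadratics over Q would force √(76693) ∈ Q (pairing opposite roots) or √283, √271 ∈ Q (other pairings), all impossible. Hence [Q(γ):Q] = 4 = [Q(√283, √271):Q], so Q(γ) = Q(√283, √271).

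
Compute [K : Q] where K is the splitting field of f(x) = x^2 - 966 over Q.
[K : Q] = 2

f(x) = x^2 - 966 factors as (x - √966)(x + √966). The splitting field is K = Q(√966). Since 966 is squarefree and > 1, it is not a perfect square, so x^2 - 966 is irreducible over Q and [Q(√966) : Q] = 2. Hence [K : Q] = 2.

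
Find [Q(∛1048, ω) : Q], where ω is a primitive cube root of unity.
[Q(∛1048, ω) : Q] = 6

[Q(∛1048):Q] = 3 (min poly x^3 - 1048, irreducible since 1048 is not a perfect cube). [Q(ω):Q] = 2 (min poly x^2 + x + 1). Since Q(∛1048) ⊂ R and ω ∉ R, we have ω ∉ Q(∛1048), so x^2 + x + 1 remains irreducible over Q(∛1048) and [Q(∛1048, ω) : Q(∛1048)] = 2. By the tower law, [Q(∛1048, ω) : Q] = 3 · 2 = 6. (In fact Q(∛1048, ω) is the splitting field of x^3 - 1048 over Q.)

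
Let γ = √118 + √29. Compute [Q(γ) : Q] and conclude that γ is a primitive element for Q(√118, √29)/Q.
[Q(γ) : Q] = 4 (equivalently, Q(γ) = Q(√118, √29))

Obviously Q(γ) ⊆ Q(√118, √29), and [Q(√118, √29):Q] = 4 (since 118, 29 are distinct squarefree integers > 1 with 3422 not a perfect square). To show equality we compute the minimal polynomial of γ. From γ = √118 + √29: γ^2 = 118 + 2√(3422) + 29 = 147 + 2√(3422), so γ^2 - 147 = 2√(3422); squaring, (γ^2 - 147)^2 = 4·3422, i.e. γ^4 - 294γ^2 + 21609 - 13688 = 0, i.e. γ^4 - 294γ^2 + 7921 = 0. So γ is a root of x^4 - 294x^2 + 7921. This polynomial is irreducible over Q: it has no rational root (each ±√118 ± √29 is irrational), and any factorization into two quadratics over Q would force √(3422) ∈ Q (pairing opposite roots) or √118, √29 ∈ Q (other pairings), all impossible. Hence [Q(γ):Q] = 4 = [Q(√118, √29):Q], so Q(γ) = Q(√118, √29).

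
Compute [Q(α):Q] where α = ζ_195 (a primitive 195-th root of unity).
[Q(α):Q] = 96

The minimal polynomial of ζ_195 over Q is the 195-th cyclotomic polynomial Φ_195(x), which is irreducible over Q and has degree φ(195) = 96. Hence [Q(α):Q] = φ(195) = 96.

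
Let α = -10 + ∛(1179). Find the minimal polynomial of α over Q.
m_α(x) = x^3 + 30x^2 + 300x - 179

Set β = α + 10 = ∛(1179), so β^3 = 1179. Then (α + 10)^3 - 1179 = 0, i.e. α is a root of g(x) = (x + 10)^3 - 1179 = x^3 + 30x^2 + 300x - 179. Since g(x) = h(x + 10) where h(x) = x^3 - 1179, and h is irreducible over Q (because 1179 is not a perfect cube, so h has no rational root, and a monic cubic with no rational root is irreducible), g is also irreducible (irreducibility is preserved under the substitution x → x + 10). Hence m_α(x) = x^3 + 30x^2 + 300x - 179.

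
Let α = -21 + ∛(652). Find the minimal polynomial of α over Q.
m_α(x) = x^3 + 63x^2 + 1323x + 8609

Set β = α + 21 = ∛(652), so β^3 = 652. Then (α + 21)^3 - 652 = 0, i.e. α is a root of g(x) = (x + 21)^3 - 652 = x^3 + 63x^2 + 1323x + 8609. Since g(x) = h(x + 21) where h(x) = x^3 - 652, and h is irreducible over Q (because 652 is not a perfect cube, so h has no rational root, and a monic cubic with no rational root is irreducible), g is also irreducible (irreducibility is preserved under the substitution x → x + 21). Hence m_α(x) = x^3 + 63x^2 + 1323x + 8609.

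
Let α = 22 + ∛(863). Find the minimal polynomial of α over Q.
m_α(x) = x^3 - 66x^2 + 1452x - 11511

Set β = α - 22 = ∛(863), so β^3 = 863. Then (α - 22)^3 - 863 = 0, i.e. α is a root of g(x) = (x - 22)^3 - 863 = x^3 - 66x^2 + 1452x - 11511. Since g(x) = h(x - 22) where h(x) = x^3 - 863, and h is irreducible over Q (because 863 is not a perfect cube, so h has no rational root, and a monic cubic with no rational root is irreducible), g is also irreducible (irreducibility is preserved under the substitution x → x - 22). Hence m_α(x) = x^3 - 66x^2 + 1452x - 11511.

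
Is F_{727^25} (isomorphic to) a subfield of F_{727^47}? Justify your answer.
No: F_{727^25} is not a subfield of F_{727^47}

F_{p^m} embeds in F_{p^n} iff m | n. Here 25 ∤ 47 (since 47 = 1·25 + 22 with remainder 22 ≠ 0), so F_{727^25} is not a subfield of F_{727^47}. Equivalently: if it were, the tower law would give 25 = [F_{727^25}:F_727] dividing [F_{727^47}:F_727] = 47, contradiction.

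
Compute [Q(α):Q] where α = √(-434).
[Q(α):Q] = 2

[Q(α):Q] equals the degree of the minimal polynomial of α. Here α^2 = -434 and x^2 + 434 is irreducible (d = -434 is squarefree, ≠ 1, hence not a square), so deg(m_α) = 2. Thus [Q(α):Q] = 2.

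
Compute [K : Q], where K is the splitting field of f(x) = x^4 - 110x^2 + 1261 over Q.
[K : Q] = 4

Solving the quadratic in x^2: x^2 = (110 ± √(110^2 - 4·1261))/2 = (110 ± √7056)/2 = (110 ± 84)/2, giving x^2 = 97 or x^2 = 13. So f(x) = (x^2 - 97)(x^2 - 13) and the roots of f are ±√97, ±√13. Hence the splitting field is K = Q(√97, √13). Since 97 and 13 are distinct squarefree integers > 1, their product 1261 is not a perfect square, so √13 ∉ Q(√97). By the tower law [K:Q] = [Q(√97,√13):Q(√97)] · [Q(√97):Q] = 2 · 2 = 4.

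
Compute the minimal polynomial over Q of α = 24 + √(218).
m_α(x) = x^2 - 48x + 358

From α - 24 = √(218), squaring gives (α - 24)^2 = 218, i.e. α^2 - 48α + 576 = 218, so α^2 - 48α + 358 = 0. The discriminant of x^2 - 48x + 358 is (-48)^2 - 4·(358) = 2304 - 1432 = 872, and 4·(218) is not a perfect square in Q since 218 is squarefree and ≠ 1. Hence x^2 - 48x + 358 is irreducible over Q and is the minimal polynomial of α.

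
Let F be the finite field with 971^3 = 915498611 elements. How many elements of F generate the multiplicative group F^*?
There are φ(915498610) = 329951232 primitive elements

F_q^* is cyclic of order q - 1 = 915498610. A cyclic group of order m has exactly φ(m) generators. Here m = 915498610 = 2 · 5 · 13 · 79 · 97 · 919, so the number of primitive elements is φ(915498610) = 329951232.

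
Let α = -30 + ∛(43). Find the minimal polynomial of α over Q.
m_α(x) = x^3 + 90x^2 + 2700x + 26957

Set β = α + 30 = ∛(43), so β^3 = 43. Then (α + 30)^3 - 43 = 0, i.e. α is a root of g(x) = (x + 30)^3 - 43 = x^3 + 90x^2 + 2700x + 26957. Since g(x) = h(x + 30) where h(x) = x^3 - 43, and h is irreducible over Q (because 43 is not a perfect cube, so h has no rational root, and a monic cubic with no rational root is irreducible), g is also irreducible (irreducibility is preserved under the substitution x → x + 30). Hence m_α(x) = x^3 + 90x^2 + 2700x + 26957.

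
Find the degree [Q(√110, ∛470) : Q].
[Q(√110, ∛470) : Q] = 6

Let L = Q(√110, ∛470). Since Q(√110) ⊂ L and [Q(√110):Q] = 2, the tower law gives 2 | [L:Q]. Likewise Q(∛470) ⊂ L with [Q(∛470):Q] = 3 (because 470 is not a perfect cube), so 3 | [L:Q]. As gcd(2,3) = 1, [L:Q] is divisible by 6. Conversely L is generated over Q by √110 and ∛470, so [L:Q] ≤ 2·3 = 6. Therefore [Q(√110, ∛470) : Q] = 6.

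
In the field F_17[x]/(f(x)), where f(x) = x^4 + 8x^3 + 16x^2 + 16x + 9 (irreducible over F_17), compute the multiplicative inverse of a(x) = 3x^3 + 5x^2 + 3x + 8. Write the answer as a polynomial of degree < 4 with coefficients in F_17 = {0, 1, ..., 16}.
a(x)^(-1) ≡ 13x^3 + 4x^2 + 14x + 1 (mod f(x))

Since f is irreducible over F_17, F_17[x]/(f) is a field and a(x) ≠ 0 has an inverse. Apply the extended Euclidean algorithm to f(x) and a(x) in F_17[x]: f(x) = (6x + 4)·a(x) + (12x^2 + 7x + 11);  a(x) = (13x + 7)·(12x^2 + 7x + 11) + (15x + 16);  (12x^2 + 7x + 11) = (11x + 8)·(15x + 16) + (2). The last nonzero remainder is the constant 2 = gcd(f, a) in F_17. Back-substituting through the division chain expresses 2 = s(x)·a(x) + t(x)·f(x) with s(x) ≡ 9x^3 + 8x^2 + 11x + 2 (mod f), so (9x^3 + 8x^2 + 11x + 2)·a(x) ≡ 2 (mod f). Multiplying by 2^(-1) ≡ 9 in F_17 gives a(x)^(-1) ≡ 9·(9x^3 + 8x^2 + 11x + 2) ≡ 13x^3 + 4x^2 + 14x + 1 (mod f). Check: (3x^3 + 5x^2 + 3x + 8)·(13x^3 + 4x^2 + 14x + 1) = 5x^6 + 9x^5 + 16x^4 + 2x^3 + 11x^2 + 13x + 8 ≡ 1 (mod x^4 + 8x^3 + 16x^2 + 16x + 9).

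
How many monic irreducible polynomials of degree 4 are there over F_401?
There are 6464200200 monic irreducible polynomials of degree 4 over F_401

Each element of F_{401^4} that lies in no proper subfield is a root of exactly one monic irreducible of degree 4 over F_401, and each such polynomial has 4 distinct roots in F_{401^4}. By Möbius inversion the count is N_401(4) = (1/4) Σ_{d|4} μ(4/d) · 401^d = (1/4)(μ(4)·401^1 + μ(2)·401^2 + μ(1)·401^4) = 25856800800/4 = 6464200200.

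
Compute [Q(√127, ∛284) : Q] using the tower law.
[Q(√127, ∛284) : Q] = 6

Let L = Q(√127, ∛284). Since Q(√127) ⊂ L and [Q(√127):Q] = 2, the tower law gives 2 | [L:Q]. Likewise Q(∛284) ⊂ L with [Q(∛284):Q] = 3 (because 284 is not a perfect cube), so 3 | [L:Q]. As gcd(2,3) = 1, [L:Q] is divisible by 6. Conversely L is generated over Q by √127 and ∛284, so [L:Q] ≤ 2·3 = 6. Therefore [Q(√127, ∛284) : Q] = 6.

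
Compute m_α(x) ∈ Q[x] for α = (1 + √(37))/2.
m_α(x) = x^2 - x - 9

From 2α - 1 = √(37), squaring gives (2α - 1)^2 = 37, i.e. 4α^2 - 4α + 1 = 37, so α^2 - α + (1 - 37)/4 = 0. Since 37 ≡ 1 (mod 4), (1 - 37)/4 = -9 ∈ Z. The polynomial x^2 - x - 9 has discriminant 1 - 4·(-9) = 37, which is not a perfect square in Q (d = 37 is squarefree and ≠ 1), so x^2 - x - 9 is irreducible over Q. It is the minimal polynomial of α.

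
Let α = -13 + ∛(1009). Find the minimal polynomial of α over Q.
m_α(x) = x^3 + 39x^2 + 507x + 1188

Set β = α + 13 = ∛(1009), so β^3 = 1009. Then (α + 13)^3 - 1009 = 0, i.e. α is a root of g(x) = (x + 13)^3 - 1009 = x^3 + 39x^2 + 507x + 1188. Since g(x) = h(x + 13) where h(x) = x^3 - 1009, and h is irreducible over Q (because 1009 is not a perfect cube, so h has no rational root, and a monic cubic with no rational root is irreducible), g is also irreducible (irreducibility is preserved under the substitution x → x + 13). Hence m_α(x) = x^3 + 39x^2 + 507x + 1188.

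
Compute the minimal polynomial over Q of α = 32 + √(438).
m_α(x) = x^2 - 64x + 586

From α - 32 = √(438), squaring gives (α - 32)^2 = 438, i.e. α^2 - 64α + 1024 = 438, so α^2 - 64α + 586 = 0. The discriminant of x^2 - 64x + 586 is (-64)^2 - 4·(586) = 4096 - 2344 = 1752, and 4·(438) is not a perfect square in Q since 438 is squarefree and ≠ 1. Hence x^2 - 64x + 586 is irreducible over Q and is the minimal polynomial of α.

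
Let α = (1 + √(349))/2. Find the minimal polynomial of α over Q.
m_α(x) = x^2 - x - 87

From 2α - 1 = √(349), squaring gives (2α - 1)^2 = 349, i.e. 4α^2 - 4α + 1 = 349, so α^2 - α + (1 - 349)/4 = 0. Since 349 ≡ 1 (mod 4), (1 - 349)/4 = -87 ∈ Z. The polynomial x^2 - x - 87 has discriminant 1 - 4·(-87) = 349, which is not a perfect square in Q (d = 349 is squarefree and ≠ 1), so x^2 - x - 87 is irreducible over Q. It is the minimal polynomial of α.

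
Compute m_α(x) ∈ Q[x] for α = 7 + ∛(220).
m_α(x) = x^3 - 21x^2 + 147x - 563

Set β = α - 7 = ∛(220), so β^3 = 220. Then (α - 7)^3 - 220 = 0, i.e. α is a root of g(x) = (x - 7)^3 - 220 = x^3 - 21x^2 + 147x - 563. Since g(x) = h(x - 7) where h(x) = x^3 - 220, and h is irreducible over Q (because 220 is not a perfect cube, so h has no rational root, and a monic cubic with no rational root is irreducible), g is also irreducible (irreducibility is preserved under the substitution x → x - 7). Hence m_α(x) = x^3 - 21x^2 + 147x - 563.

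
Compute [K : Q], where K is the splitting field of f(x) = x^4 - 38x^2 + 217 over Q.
[K : Q] = 4

Solving the quadratic in x^2: x^2 = (38 ± √(38^2 - 4·217))/2 = (38 ± √576)/2 = (38 ± 24)/2, giving x^2 = 7 or x^2 = 31. So f(x) = (x^2 - 7)(x^2 - 31) and the roots of f are ±√7, ±√31. Hence the splitting field is K = Q(√7, √31). Since 7 and 31 are distinct squarefree integers > 1, their product 217 is not a perfect square, so √31 ∉ Q(√7). By the tower law [K:Q] = [Q(√7,√31):Q(√7)] · [Q(√7):Q] = 2 · 2 = 4.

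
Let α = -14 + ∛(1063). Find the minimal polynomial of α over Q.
m_α(x) = x^3 + 42x^2 + 588x + 1681

Set β = α + 14 = ∛(1063), so β^3 = 1063. Then (α + 14)^3 - 1063 = 0, i.e. α is a root of g(x) = (x + 14)^3 - 1063 = x^3 + 42x^2 + 588x + 1681. Since g(x) = h(x + 14) where h(x) = x^3 - 1063, and h is irreducible over Q (because 1063 is not a perfect cube, so h has no rational root, and a monic cubic with no rational root is irreducible), g is also irreducible (irreducibility is preserved under the substitution x → x + 14). Hence m_α(x) = x^3 + 42x^2 + 588x + 1681.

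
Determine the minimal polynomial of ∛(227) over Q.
m_α(x) = x^3 - 227

α satisfies α^3 = 227, so x^3 - 227 annihilates α. By the rational root test, a rational root p/q (in lowest terms) of x^3 - 227 would satisfy p^3 = 227 q^3, forcing q = 1 and p^3 = 227; but 227 is not a perfect cube, contradiction. A monic cubic over Q with no rational root is irreducible (any nontrivial factorization would include a linear factor). Hence x^3 - 227 is the minimal polynomial of α, and in particular [Q(α):Q] = 3.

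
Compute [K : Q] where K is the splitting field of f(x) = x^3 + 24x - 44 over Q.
[K : Q] = 6

By the rational root test, any rational root of the monic integer polynomial f(x) = x^3 + 24x - 44 must be an integer dividing the constant term -44, i.e. one of ±{1, 2, 4, 11, 22, 44}. Evaluating: f(1) = -19, f(-1) = -69, f(2) = 12, f(-2) = -100, f(4) = 116, f(-4) = -204, f(11) = 1551, f(-11) = -1639, f(22) = 11132, f(-22) = -11220, f(44) = 86196, f(-44) = -86284; none is 0, so f has no rational root and is therefore irreducible over Q (a cubic with no linear factor over a field is irreducible). For an irreducible cubic, the Galois group is A_3 or S_3 according as the discriminant disc(f) = -4a^3 - 27b^2 = -4·(24)^3 - 27·(-44)^2 = -107568 is or is not a square in Q. Here disc(f) = -107568 is not a perfect square in Q, so the Galois group of f over Q is not contained in A_3 and must be all of S_3. The splitting field has degree |S_3| = 6 over Q, so [K : Q] = 6.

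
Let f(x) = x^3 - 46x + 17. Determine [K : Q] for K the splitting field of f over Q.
[K : Q] = 6

By the rational root test, any rational root of the monic integer polynomial f(x) = x^3 - 46x + 17 must be an integer dividing the constant term 17, i.e. one of ±{1, 17}. Evaluating: f(1) = -28, f(-1) = 62, f(17) = 4148, f(-17) = -4114; none is 0, so f has no rational root and is therefore irreducible over Q (a cubic with no linear factor over a field is irreducible). For an irreducible cubic, the Galois group is A_3 or S_3 according as the discriminant disc(f) = -4a^3 - 27b^2 = -4·(-46)^3 - 27·(17)^2 = 381541 is or is not a square in Q. Here disc(f) = 381541 is not a perfect square in Q, so the Galois group of f over Q is not contained in A_3 and must be all of S_3. The splitting field has degree |S_3| = 6 over Q, so [K : Q] = 6.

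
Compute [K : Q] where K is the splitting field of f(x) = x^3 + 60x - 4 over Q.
[K : Q] = 6

By the rational root test, any rational root of the monic integer polynomial f(x) = x^3 + 60x - 4 must be an integer dividing the constant term -4, i.e. one of ±{1, 2, 4}. Evaluating: f(1) = 57, f(-1) = -65, f(2) = 124, f(-2) = -132, f(4) = 300, f(-4) = -308; none is 0, so f has no rational root and is therefore irreducible over Q (a cubic with no linear factor over a field is irreducible). For an irreducible cubic, the Galois group is A_3 or S_3 according as the discriminant disc(f) = -4a^3 - 27b^2 = -4·(60)^3 - 27·(-4)^2 = -864432 is or is not a square in Q. Here disc(f) = -864432 is not a perfect square in Q, so the Galois group of f over Q is not contained in A_3 and must be all of S_3. The splitting field has degree |S_3| = 6 over Q, so [K : Q] = 6.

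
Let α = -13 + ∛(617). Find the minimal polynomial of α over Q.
m_α(x) = x^3 + 39x^2 + 507x + 1580

Set β = α + 13 = ∛(617), so β^3 = 617. Then (α + 13)^3 - 617 = 0, i.e. α is a root of g(x) = (x + 13)^3 - 617 = x^3 + 39x^2 + 507x + 1580. Since g(x) = h(x + 13) where h(x) = x^3 - 617, and h is irreducible over Q (because 617 is not a perfect cube, so h has no rational root, and a monic cubic with no rational root is irreducible), g is also irreducible (irreducibility is preserved under the substitution x → x + 13). Hence m_α(x) = x^3 + 39x^2 + 507x + 1580.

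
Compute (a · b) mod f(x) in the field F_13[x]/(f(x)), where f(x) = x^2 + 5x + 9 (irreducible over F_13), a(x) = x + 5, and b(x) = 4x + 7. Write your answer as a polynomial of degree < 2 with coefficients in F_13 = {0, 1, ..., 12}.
a · b ≡ 7x + 12 (mod f(x))

Multiply in F_13[x]: a(x)·b(x) = (x + 5)·(4x + 7) = 4x^2 + x + 9. This has degree ≥ 2, so divide by f(x) over F_13: 4x^2 + x + 9 = (4)·(x^2 + 5x + 9) + (7x + 12). Hence a·b ≡ 7x + 12 (mod f). (F_13[x]/(f) is a field with 13^2 = 169 elements since f is irreducible of degree 2.)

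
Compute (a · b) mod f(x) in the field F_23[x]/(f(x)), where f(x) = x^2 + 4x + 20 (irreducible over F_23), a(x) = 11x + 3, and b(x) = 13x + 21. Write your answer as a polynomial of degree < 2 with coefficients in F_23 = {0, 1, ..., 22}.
a · b ≡ 20x + 9 (mod f(x))

Multiply in F_23[x]: a(x)·b(x) = (11x + 3)·(13x + 21) = 5x^2 + 17x + 17. This has degree ≥ 2, so divide by f(x) over F_23: 5x^2 + 17x + 17 = (5)·(x^2 + 4x + 20) + (20x + 9). Hence a·b ≡ 20x + 9 (mod f). (F_23[x]/(f) is a field with 23^2 = 529 elements since f is irreducible of degree 2.)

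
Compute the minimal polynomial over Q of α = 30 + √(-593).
m_α(x) = x^2 - 60x + 1493

From α - 30 = √(-593), squaring gives (α - 30)^2 = -593, i.e. α^2 - 60α + 900 = -593, so α^2 - 60α + 1493 = 0. The discriminant of x^2 - 60x + 1493 is (-60)^2 - 4·(1493) = 3600 - 5972 = -2372, and 4·(-593) is not a perfect square in Q since -593 is squarefree and ≠ 1. Hence x^2 - 60x + 1493 is irreducible over Q and is the minimal polynomial of α.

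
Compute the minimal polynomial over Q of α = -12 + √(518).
m_α(x) = x^2 + 24x - 374

From α + 12 = √(518), squaring gives (α + 12)^2 = 518, i.e. α^2 + 24α + 144 = 518, so α^2 + 24α - 374 = 0. The discriminant of x^2 + 24x - 374 is (24)^2 - 4·(-374) = 576 + 1496 = 2072, and 4·(518) is not a perfect square in Q since 518 is squarefree and ≠ 1. Hence x^2 + 24x - 374 is irreducible over Q and is the minimal polynomial of α.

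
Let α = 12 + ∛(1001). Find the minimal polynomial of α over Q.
m_α(x) = x^3 - 36x^2 + 432x - 2729

Set β = α - 12 = ∛(1001), so β^3 = 1001. Then (α - 12)^3 - 1001 = 0, i.e. α is a root of g(x) = (x - 12)^3 - 1001 = x^3 - 36x^2 + 432x - 2729. Since g(x) = h(x - 12) where h(x) = x^3 - 1001, and h is irreducible over Q (because 1001 is not a perfect cube, so h has no rational root, and a monic cubic with no rational root is irreducible), g is also irreducible (irreducibility is preserved under the substitution x → x - 12). Hence m_α(x) = x^3 - 36x^2 + 432x - 2729.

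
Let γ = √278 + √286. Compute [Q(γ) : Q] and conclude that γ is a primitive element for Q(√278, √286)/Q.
[Q(γ) : Q] = 4 (equivalently, Q(γ) = Q(√278, √286))

Obviously Q(γ) ⊆ Q(√278, √286), and [Q(√278, √286):Q] = 4 (since 278, 286 are distinct squarefree integers > 1 with 79508 not a perfect square). To show equality we compute the minimal polynomial of γ. From γ = √278 + √286: γ^2 = 278 + 2√(79508) + 286 = 564 + 2√(79508), so γ^2 - 564 = 2√(79508); squaring, (γ^2 - 564)^2 = 4·79508, i.e. γ^4 - 1128γ^2 + 318096 - 318032 = 0, i.e. γ^4 - 1128γ^2 + 64 = 0. So γ is a root of x^4 - 1128x^2 + 64. This polynomial is irreducible over Q: it has no rational root (each ±√278 ± √286 is irrational), and any factorization into two quadratics over Q would force √(79508) ∈ Q (pairing opposite roots) or √278, √286 ∈ Q (other pairings), all impossible. Hence [Q(γ):Q] = 4 = [Q(√278, √286):Q], so Q(γ) = Q(√278, √286).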